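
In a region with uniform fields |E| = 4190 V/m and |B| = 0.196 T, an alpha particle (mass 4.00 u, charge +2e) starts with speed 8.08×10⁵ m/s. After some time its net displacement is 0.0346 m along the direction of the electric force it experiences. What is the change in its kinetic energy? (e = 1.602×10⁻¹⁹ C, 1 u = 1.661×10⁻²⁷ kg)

ΔKE ≈ 4.64×10⁻¹⁷ J

The magnetic force is always ⟂ v and does no work; only the electric force changes KE.
ΔKE = F_E · d = |q|E d = (3.204×10⁻¹⁹)(4190)(0.0346) ≈ 4.64×10⁻¹⁷ J.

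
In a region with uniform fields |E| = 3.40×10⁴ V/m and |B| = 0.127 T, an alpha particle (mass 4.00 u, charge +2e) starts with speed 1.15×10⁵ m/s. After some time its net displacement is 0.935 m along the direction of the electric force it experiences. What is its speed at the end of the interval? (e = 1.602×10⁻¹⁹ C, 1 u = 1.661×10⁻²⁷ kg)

B does no work; ΔKE = |q|E d.
½mv_f² = ½mv₀² + |q|Ed = ½(6.644×10⁻²⁷)(1.15×10⁵)² + (3.204×10⁻¹⁹)(3.40×10⁴)(0.935) ≈ 4.393×10⁻¹⁷ J + 1.019×10⁻¹⁴ J ≈ 1.023×10⁻¹⁴ J.
v_f = √(2·1.023×10⁻¹⁴/6.644×10⁻²⁷) ≈ 1.75×10⁶ m/s.

v_f ≈ 1.75×10⁶ m/s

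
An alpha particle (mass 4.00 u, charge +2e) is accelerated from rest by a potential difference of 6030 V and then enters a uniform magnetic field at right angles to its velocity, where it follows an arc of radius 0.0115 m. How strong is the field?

v = √(2|q|V/m) = √(2·3.204×10⁻¹⁹·6030/6.644×10⁻²⁷) ≈ 7.626×10⁵ m/s.
B = mv/(|q|r) = (6.644×10⁻²⁷)(7.626×10⁵)/((3.204×10⁻¹⁹)(0.0115)) ≈ 1.38 T.

B ≈ 1.38 T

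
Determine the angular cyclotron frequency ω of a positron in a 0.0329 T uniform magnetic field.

ω ≈ 5.79×10⁹ rad/s

ω = |q|B/m.
ω = (1.602×10⁻¹⁹)(0.0329)/9.109×10⁻³¹ ≈ 5.79×10⁹ rad/s.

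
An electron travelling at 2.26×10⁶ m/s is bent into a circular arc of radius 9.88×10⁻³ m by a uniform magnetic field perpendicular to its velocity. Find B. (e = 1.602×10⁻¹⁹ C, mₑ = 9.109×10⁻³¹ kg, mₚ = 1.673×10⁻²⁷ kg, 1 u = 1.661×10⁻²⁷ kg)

B ≈ 1.30×10⁻³ T

From |q|vB = mv²/r, B = mv/(|q|r).
B = (9.109×10⁻³¹)(2.26×10⁶)/((1.602×10⁻¹⁹)(9.88×10⁻³)) ≈ 1.30×10⁻³ T.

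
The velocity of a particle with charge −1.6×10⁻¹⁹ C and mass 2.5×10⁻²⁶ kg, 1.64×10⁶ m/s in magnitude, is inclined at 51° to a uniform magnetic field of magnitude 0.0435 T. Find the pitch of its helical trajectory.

p ≈ 23.3 m

v∥ = v cosθ = 1.64×10⁶·cos51° ≈ 1.032×10⁶ m/s.
T = 2πm/(|q|B) = 2π(2.5×10⁻²⁶)/((1.6×10⁻¹⁹)(0.0435)) ≈ 2.257×10⁻⁵ s.
pitch = v∥ T = (1.032×10⁶)(2.257×10⁻⁵) ≈ 23.3 m.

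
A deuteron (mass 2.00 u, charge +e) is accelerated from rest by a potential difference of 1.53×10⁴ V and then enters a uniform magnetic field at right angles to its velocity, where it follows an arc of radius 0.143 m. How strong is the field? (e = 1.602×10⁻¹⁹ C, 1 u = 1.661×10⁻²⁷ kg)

B ≈ 0.176 T

v = √(2|q|V/m) = √(2·1.602×10⁻¹⁹·1.53×10⁴/3.322×10⁻²⁷) ≈ 1.215×10⁶ m/s.
B = mv/(|q|r) = (3.322×10⁻²⁷)(1.215×10⁶)/((1.602×10⁻¹⁹)(0.143)) ≈ 0.176 T.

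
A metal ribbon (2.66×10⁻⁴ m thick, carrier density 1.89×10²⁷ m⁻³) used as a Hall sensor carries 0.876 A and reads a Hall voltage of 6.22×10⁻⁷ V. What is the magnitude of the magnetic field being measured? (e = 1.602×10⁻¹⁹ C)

From V_H = IB/(n e t), B = V_H n e t / I.
B = (6.22×10⁻⁷)(1.89×10²⁷)(1.602×10⁻¹⁹)(2.66×10⁻⁴)/0.876 ≈ 0.0572 T.

B ≈ 0.0572 T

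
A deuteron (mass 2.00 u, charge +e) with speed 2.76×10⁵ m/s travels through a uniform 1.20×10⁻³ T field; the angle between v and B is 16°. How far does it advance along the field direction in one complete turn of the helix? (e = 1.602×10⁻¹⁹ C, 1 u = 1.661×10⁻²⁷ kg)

v∥ = v cosθ = 2.76×10⁵·cos16° ≈ 2.653×10⁵ m/s.
T = 2πm/(|q|B) = 2π(3.322×10⁻²⁷)/((1.602×10⁻¹⁹)(1.20×10⁻³)) ≈ 1.086×10⁻⁴ s.
pitch = v∥ T = (2.653×10⁵)(1.086×10⁻⁴) ≈ 28.8 m.

p ≈ 28.8 m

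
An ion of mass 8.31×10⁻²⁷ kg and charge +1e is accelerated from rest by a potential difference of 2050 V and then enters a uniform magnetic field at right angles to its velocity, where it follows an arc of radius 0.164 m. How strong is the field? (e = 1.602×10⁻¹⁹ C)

v = √(2|q|V/m) = √(2·1.602×10⁻¹⁹·2050/8.31×10⁻²⁷) ≈ 2.811×10⁵ m/s.
B = mv/(|q|r) = (8.31×10⁻²⁷)(2.811×10⁵)/((1.602×10⁻¹⁹)(0.164)) ≈ 0.0889 T.

B ≈ 0.0889 T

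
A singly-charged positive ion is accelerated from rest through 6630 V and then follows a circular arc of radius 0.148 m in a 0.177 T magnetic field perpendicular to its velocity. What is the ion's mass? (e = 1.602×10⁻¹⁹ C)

Combine |q|V = ½mv² and r = mv/(|q|B): eliminate v to get m = qB²r²/(2V).
m = (1.602×10⁻¹⁹)(0.177)²(0.148)²/(2·6630) ≈ 8.29×10⁻²⁷ kg.

m ≈ 8.29×10⁻²⁷ kg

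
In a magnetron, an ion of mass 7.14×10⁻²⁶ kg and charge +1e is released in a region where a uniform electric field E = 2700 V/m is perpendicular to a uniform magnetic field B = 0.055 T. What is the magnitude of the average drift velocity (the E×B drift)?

v_d ≈ 4.9×10⁴ m/s

The steady drift has the magnetic force balancing the electric force, so v_d = E/B.
v_d = 2700/0.055 = 4.9×10⁴ m/s.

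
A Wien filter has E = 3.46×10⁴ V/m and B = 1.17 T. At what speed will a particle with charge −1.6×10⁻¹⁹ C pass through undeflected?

Zero net Lorentz force requires |qE| = |q v×B|, i.e. E = vB.
v = E/B = 3.46×10⁴/1.17 = 2.96×10⁴ m/s.

v = 2.96×10⁴ m/s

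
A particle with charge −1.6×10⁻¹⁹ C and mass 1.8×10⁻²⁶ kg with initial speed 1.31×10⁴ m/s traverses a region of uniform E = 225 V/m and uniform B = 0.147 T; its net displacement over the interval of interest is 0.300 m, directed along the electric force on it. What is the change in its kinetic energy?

The magnetic force is always ⟂ v and does no work; only the electric force changes KE.
ΔKE = F_E · d = |q|E d = (1.6×10⁻¹⁹)(225)(0.300) ≈ 1.08×10⁻¹⁷ J.

ΔKE ≈ 1.08×10⁻¹⁷ J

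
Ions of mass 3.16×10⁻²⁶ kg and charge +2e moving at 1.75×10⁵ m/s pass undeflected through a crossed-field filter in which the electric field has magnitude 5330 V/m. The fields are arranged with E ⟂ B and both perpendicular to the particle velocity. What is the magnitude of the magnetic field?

Balance of forces in the selector: qE = qvB ⇒ B = E/v.
B = 5330/1.75×10⁵ = 0.0305 T.

B = 0.0305 T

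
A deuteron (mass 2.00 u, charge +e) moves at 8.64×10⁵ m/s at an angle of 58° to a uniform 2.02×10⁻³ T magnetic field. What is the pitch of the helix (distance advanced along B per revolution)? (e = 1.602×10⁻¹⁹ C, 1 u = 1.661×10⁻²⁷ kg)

p ≈ 29.5 m

v∥ = v cosθ = 8.64×10⁵·cos58° ≈ 4.579×10⁵ m/s.
T = 2πm/(|q|B) = 2π(3.322×10⁻²⁷)/((1.602×10⁻¹⁹)(2.02×10⁻³)) ≈ 6.450×10⁻⁵ s.
pitch = v∥ T = (4.579×10⁵)(6.450×10⁻⁵) ≈ 29.5 m.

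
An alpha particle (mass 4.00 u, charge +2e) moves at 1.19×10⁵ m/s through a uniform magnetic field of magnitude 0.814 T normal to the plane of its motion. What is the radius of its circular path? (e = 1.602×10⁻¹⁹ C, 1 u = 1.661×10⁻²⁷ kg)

The magnetic force provides the centripetal force: |q|vB = mv²/r.
r = mv/(|q|B) = (6.644×10⁻²⁷)(1.19×10⁵)/((3.204×10⁻¹⁹)(0.814)) ≈ 3.03×10⁻³ m.

r ≈ 3.03×10⁻³ m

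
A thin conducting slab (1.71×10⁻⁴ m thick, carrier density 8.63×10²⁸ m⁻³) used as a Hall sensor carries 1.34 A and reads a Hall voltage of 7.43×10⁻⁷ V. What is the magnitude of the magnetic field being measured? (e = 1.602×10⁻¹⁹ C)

B ≈ 1.31 T

From V_H = IB/(n e t), B = V_H n e t / I.
B = (7.43×10⁻⁷)(8.63×10²⁸)(1.602×10⁻¹⁹)(1.71×10⁻⁴)/1.34 ≈ 1.31 T.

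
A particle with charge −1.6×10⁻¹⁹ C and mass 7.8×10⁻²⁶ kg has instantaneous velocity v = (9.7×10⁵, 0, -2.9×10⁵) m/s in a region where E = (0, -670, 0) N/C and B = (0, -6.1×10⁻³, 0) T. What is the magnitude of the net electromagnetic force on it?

|F| ≈ 9.94×10⁻¹⁶ N

v×B = (-1770, 0, -5920) N/C.
E + v×B = (-1770, -670, -5920) N/C.
F = q(E + v×B) = (−1.6×10⁻¹⁹ C)·(-1770, -670, -5920) = (2.83×10⁻¹⁶, 1.07×10⁻¹⁶, 9.47×10⁻¹⁶) N.
|F| = 9.94×10⁻¹⁶ N.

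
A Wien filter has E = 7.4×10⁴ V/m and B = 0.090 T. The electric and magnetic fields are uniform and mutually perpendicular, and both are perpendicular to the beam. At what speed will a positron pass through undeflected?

Zero net Lorentz force requires |qE| = |q v×B|, i.e. E = vB.
v = E/B = 7.4×10⁴/0.090 = 8.2×10⁵ m/s.

v = 8.2×10⁵ m/s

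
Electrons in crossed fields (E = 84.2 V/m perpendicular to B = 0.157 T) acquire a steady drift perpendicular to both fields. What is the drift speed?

The E×B drift speed is v_d = E/B.
v_d = 84.2/0.157 = 536 m/s.

v_d ≈ 536 m/s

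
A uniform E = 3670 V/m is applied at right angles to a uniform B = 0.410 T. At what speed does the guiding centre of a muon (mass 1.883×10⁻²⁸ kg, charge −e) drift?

The E×B drift speed is v_d = E/B.
v_d = 3670/0.410 = 8950 m/s.

v_d ≈ 8950 m/s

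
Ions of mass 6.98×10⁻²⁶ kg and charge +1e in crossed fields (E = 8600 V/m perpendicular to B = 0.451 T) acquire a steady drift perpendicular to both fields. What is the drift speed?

The steady drift has the magnetic force balancing the electric force, so v_d = E/B.
v_d = 8600/0.451 = 1.91×10⁴ m/s.

v_d ≈ 1.91×10⁴ m/s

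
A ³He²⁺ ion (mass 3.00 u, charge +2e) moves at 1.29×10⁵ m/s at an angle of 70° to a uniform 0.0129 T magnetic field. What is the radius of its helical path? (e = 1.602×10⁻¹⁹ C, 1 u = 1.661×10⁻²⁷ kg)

r ≈ 0.146 m

v⊥ = v sinθ = 1.29×10⁵·sin70° ≈ 1.212×10⁵ m/s.
r = m v⊥/(|q|B) = (4.983×10⁻²⁷)(1.212×10⁵)/((3.204×10⁻¹⁹)(0.0129)) ≈ 0.146 m.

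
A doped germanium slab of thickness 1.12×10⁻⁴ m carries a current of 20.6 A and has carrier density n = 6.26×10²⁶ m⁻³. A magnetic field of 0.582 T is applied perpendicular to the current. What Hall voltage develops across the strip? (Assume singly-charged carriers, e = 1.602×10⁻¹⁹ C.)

V_H ≈ 1.07×10⁻³ V

V_H = IB/(n e t).
V_H = (20.6)(0.582)/((6.26×10²⁶)(1.602×10⁻¹⁹)(1.12×10⁻⁴)) ≈ 1.07×10⁻³ V.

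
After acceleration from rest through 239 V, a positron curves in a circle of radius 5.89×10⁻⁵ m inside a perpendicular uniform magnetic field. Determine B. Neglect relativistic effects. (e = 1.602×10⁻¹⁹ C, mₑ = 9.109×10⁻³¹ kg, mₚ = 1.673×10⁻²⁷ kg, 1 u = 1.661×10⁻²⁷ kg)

B ≈ 0.885 T

v = √(2|q|V/m) = √(2·1.602×10⁻¹⁹·239/9.109×10⁻³¹) ≈ 9.169×10⁶ m/s.
B = mv/(|q|r) = (9.109×10⁻³¹)(9.169×10⁶)/((1.602×10⁻¹⁹)(5.89×10⁻⁵)) ≈ 0.885 T.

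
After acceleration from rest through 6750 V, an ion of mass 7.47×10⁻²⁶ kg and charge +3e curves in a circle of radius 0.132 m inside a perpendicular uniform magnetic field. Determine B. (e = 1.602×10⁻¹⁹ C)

B ≈ 0.347 T

v = √(2|q|V/m) = √(2·4.806×10⁻¹⁹·6750/7.47×10⁻²⁶) ≈ 2.947×10⁵ m/s.
B = mv/(|q|r) = (7.47×10⁻²⁶)(2.947×10⁵)/((4.806×10⁻¹⁹)(0.132)) ≈ 0.347 T.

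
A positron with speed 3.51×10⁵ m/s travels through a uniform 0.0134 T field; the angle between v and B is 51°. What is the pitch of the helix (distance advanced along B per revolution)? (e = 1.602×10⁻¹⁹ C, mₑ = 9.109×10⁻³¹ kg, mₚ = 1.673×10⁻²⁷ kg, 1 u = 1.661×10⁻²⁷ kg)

v∥ = v cosθ = 3.51×10⁵·cos51° ≈ 2.209×10⁵ m/s.
T = 2πm/(|q|B) = 2π(9.109×10⁻³¹)/((1.602×10⁻¹⁹)(0.0134)) ≈ 2.666×10⁻⁹ s.
pitch = v∥ T = (2.209×10⁵)(2.666×10⁻⁹) ≈ 5.89×10⁻⁴ m.

p ≈ 5.89×10⁻⁴ m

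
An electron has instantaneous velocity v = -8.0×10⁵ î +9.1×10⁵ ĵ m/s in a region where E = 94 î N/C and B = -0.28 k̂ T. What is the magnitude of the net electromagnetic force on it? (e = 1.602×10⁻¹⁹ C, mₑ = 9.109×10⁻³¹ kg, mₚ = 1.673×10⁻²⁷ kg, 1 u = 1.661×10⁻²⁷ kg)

|F| ≈ 5.43×10⁻¹⁴ N

v×B = (-2.55×10⁵, -2.24×10⁵, 0) N/C.
E + v×B = (-2.55×10⁵, -2.24×10⁵, 0) N/C.
F = q(E + v×B) = (−1.602×10⁻¹⁹ C)·(-2.55×10⁵, -2.24×10⁵, 0) = (4.08×10⁻¹⁴, 3.59×10⁻¹⁴, 0) N.
|F| = 5.43×10⁻¹⁴ N.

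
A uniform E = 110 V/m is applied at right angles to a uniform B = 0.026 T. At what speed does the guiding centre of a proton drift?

The E×B drift speed is v_d = E/B.
v_d = 110/0.026 = 4200 m/s.

v_d ≈ 4200 m/s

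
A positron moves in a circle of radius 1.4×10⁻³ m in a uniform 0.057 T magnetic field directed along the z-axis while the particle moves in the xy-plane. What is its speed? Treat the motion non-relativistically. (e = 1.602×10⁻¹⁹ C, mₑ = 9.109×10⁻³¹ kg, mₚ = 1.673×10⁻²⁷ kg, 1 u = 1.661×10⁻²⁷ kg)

From |q|vB = mv²/r, v = |q|Br/m.
v = (1.602×10⁻¹⁹)(0.057)(1.4×10⁻³)/9.109×10⁻³¹ ≈ 1.4×10⁷ m/s.

v ≈ 1.4×10⁷ m/s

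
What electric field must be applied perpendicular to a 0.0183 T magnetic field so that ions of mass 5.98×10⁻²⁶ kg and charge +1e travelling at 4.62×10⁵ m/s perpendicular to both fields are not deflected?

E = 8450 V/m

For straight-line motion qE = qvB, so E = vB.
E = 4.62×10⁵ × 0.0183 = 8450 V/m.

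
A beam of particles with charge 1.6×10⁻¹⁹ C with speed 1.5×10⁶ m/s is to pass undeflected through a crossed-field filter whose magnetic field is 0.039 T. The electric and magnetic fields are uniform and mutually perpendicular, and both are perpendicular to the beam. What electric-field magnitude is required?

E = 5.8×10⁴ V/m

For straight-line motion qE = qvB, so E = vB.
E = 1.5×10⁶ × 0.039 = 5.8×10⁴ V/m.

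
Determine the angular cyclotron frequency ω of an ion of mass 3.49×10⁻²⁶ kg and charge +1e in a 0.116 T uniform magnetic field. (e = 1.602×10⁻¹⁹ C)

ω = |q|B/m.
ω = (1.602×10⁻¹⁹)(0.116)/3.49×10⁻²⁶ ≈ 5.32×10⁵ rad/s.

ω ≈ 5.32×10⁵ rad/s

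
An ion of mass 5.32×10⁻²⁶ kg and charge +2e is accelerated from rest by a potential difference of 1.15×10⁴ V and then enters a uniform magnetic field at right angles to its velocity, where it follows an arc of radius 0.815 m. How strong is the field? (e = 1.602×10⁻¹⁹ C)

B ≈ 0.0758 T

v = √(2|q|V/m) = √(2·3.204×10⁻¹⁹·1.15×10⁴/5.32×10⁻²⁶) ≈ 3.722×10⁵ m/s.
B = mv/(|q|r) = (5.32×10⁻²⁶)(3.722×10⁵)/((3.204×10⁻¹⁹)(0.815)) ≈ 0.0758 T.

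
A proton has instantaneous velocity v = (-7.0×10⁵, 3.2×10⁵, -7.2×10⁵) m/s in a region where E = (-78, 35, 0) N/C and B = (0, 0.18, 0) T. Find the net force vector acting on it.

F ≈ (2.07×10⁻¹⁴, 5.61×10⁻¹⁸, -2.02×10⁻¹⁴) N

v×B = (1.30×10⁵, 0, -1.26×10⁵) N/C.
E + v×B = (1.30×10⁵, 35.0, -1.26×10⁵) N/C.
F = q(E + v×B) = (1.602×10⁻¹⁹ C)·(1.30×10⁵, 35.0, -1.26×10⁵) = (2.07×10⁻¹⁴, 5.61×10⁻¹⁸, -2.02×10⁻¹⁴) N.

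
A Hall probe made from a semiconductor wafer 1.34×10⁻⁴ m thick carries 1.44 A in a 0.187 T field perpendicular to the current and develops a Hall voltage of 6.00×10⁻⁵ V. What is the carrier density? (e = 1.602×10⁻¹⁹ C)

n ≈ 2.09×10²⁶ m⁻³

From V_H = IB/(n e t), n = IB/(V_H e t).
n = (1.44)(0.187)/((6.00×10⁻⁵)(1.602×10⁻¹⁹)(1.34×10⁻⁴)) ≈ 2.09×10²⁶ m⁻³.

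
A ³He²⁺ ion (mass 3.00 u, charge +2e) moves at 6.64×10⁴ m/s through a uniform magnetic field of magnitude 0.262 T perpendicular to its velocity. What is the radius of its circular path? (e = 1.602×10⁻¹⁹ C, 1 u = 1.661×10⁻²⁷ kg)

The magnetic force provides the centripetal force: |q|vB = mv²/r.
r = mv/(|q|B) = (4.983×10⁻²⁷)(6.64×10⁴)/((3.204×10⁻¹⁹)(0.262)) ≈ 3.94×10⁻³ m.

r ≈ 3.94×10⁻³ m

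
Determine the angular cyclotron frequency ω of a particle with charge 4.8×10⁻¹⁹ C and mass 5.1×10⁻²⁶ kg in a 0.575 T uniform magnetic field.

ω ≈ 5.41×10⁶ rad/s

ω = |q|B/m.
ω = (4.8×10⁻¹⁹)(0.575)/5.1×10⁻²⁶ ≈ 5.41×10⁶ rad/s.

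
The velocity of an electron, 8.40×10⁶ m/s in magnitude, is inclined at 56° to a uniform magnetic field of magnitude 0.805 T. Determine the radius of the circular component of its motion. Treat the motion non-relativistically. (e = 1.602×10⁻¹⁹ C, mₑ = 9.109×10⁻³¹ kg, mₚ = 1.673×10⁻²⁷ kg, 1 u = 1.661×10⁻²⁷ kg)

r ≈ 4.92×10⁻⁵ m

v⊥ = v sinθ = 8.40×10⁶·sin56° ≈ 6.964×10⁶ m/s.
r = m v⊥/(|q|B) = (9.109×10⁻³¹)(6.964×10⁶)/((1.602×10⁻¹⁹)(0.805)) ≈ 4.92×10⁻⁵ m.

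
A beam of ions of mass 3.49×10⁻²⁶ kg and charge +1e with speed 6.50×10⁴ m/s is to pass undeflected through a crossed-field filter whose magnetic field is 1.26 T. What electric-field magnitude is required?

For straight-line motion qE = qvB, so E = vB.
E = 6.50×10⁴ × 1.26 = 8.19×10⁴ V/m.

E = 8.19×10⁴ V/m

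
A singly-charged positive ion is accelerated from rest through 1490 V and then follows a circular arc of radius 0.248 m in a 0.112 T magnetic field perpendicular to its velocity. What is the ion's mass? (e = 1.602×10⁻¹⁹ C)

m ≈ 4.15×10⁻²⁶ kg

Combine |q|V = ½mv² and r = mv/(|q|B): eliminate v to get m = qB²r²/(2V).
m = (1.602×10⁻¹⁹)(0.112)²(0.248)²/(2·1490) ≈ 4.15×10⁻²⁶ kg.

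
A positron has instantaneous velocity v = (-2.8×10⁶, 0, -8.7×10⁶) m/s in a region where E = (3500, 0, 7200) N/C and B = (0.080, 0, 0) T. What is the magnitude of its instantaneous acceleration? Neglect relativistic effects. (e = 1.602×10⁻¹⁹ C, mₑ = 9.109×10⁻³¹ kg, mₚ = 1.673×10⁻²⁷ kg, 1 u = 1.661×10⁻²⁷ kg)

v×B = (0, -6.96×10⁵, 0) N/C.
E + v×B = (3500, -6.96×10⁵, 7200) N/C.
F = q(E + v×B) = (1.602×10⁻¹⁹ C)·(3500, -6.96×10⁵, 7200) = (5.61×10⁻¹⁶, -1.11×10⁻¹³, 1.15×10⁻¹⁵) N.
|a| = |F|/m = 1.115×10⁻¹³/9.109×10⁻³¹ ≈ 1.22×10¹⁷ m/s².

|a| ≈ 1.22×10¹⁷ m/s²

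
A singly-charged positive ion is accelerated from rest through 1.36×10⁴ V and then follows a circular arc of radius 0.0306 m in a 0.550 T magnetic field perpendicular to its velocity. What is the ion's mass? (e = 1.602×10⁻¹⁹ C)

Combine |q|V = ½mv² and r = mv/(|q|B): eliminate v to get m = qB²r²/(2V).
m = (1.602×10⁻¹⁹)(0.550)²(0.0306)²/(2·1.36×10⁴) ≈ 1.67×10⁻²⁷ kg.

m ≈ 1.67×10⁻²⁷ kg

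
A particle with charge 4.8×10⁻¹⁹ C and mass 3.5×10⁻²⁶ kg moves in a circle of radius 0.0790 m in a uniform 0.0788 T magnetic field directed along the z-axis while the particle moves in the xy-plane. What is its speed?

From |q|vB = mv²/r, v = |q|Br/m.
v = (4.8×10⁻¹⁹)(0.0788)(0.0790)/3.5×10⁻²⁶ ≈ 8.54×10⁴ m/s.

v ≈ 8.54×10⁴ m/s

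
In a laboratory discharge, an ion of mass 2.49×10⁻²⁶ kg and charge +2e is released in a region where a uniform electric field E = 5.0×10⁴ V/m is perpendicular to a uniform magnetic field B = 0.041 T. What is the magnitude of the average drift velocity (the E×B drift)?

The steady drift has the magnetic force balancing the electric force, so v_d = E/B.
v_d = 5.0×10⁴/0.041 = 1.2×10⁶ m/s.

v_d ≈ 1.2×10⁶ m/s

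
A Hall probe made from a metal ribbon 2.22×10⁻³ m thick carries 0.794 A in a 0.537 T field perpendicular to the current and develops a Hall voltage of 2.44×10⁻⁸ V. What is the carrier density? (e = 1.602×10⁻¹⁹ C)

From V_H = IB/(n e t), n = IB/(V_H e t).
n = (0.794)(0.537)/((2.44×10⁻⁸)(1.602×10⁻¹⁹)(2.22×10⁻³)) ≈ 4.91×10²⁸ m⁻³.

n ≈ 4.91×10²⁸ m⁻³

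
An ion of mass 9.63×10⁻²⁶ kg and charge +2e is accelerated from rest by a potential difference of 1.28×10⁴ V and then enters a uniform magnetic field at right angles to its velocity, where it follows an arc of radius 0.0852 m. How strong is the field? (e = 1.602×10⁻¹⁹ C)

v = √(2|q|V/m) = √(2·3.204×10⁻¹⁹·1.28×10⁴/9.63×10⁻²⁶) ≈ 2.918×10⁵ m/s.
B = mv/(|q|r) = (9.63×10⁻²⁶)(2.918×10⁵)/((3.204×10⁻¹⁹)(0.0852)) ≈ 1.03 T.

B ≈ 1.03 T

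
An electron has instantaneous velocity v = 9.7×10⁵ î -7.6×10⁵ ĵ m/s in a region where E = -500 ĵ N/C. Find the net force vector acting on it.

F ≈ (0, 8.01×10⁻¹⁷, 0) N

Only an electric field acts, so F = qE = (−1.602×10⁻¹⁹ C)·(0, -500, 0) = (0, 8.01×10⁻¹⁷, 0) N.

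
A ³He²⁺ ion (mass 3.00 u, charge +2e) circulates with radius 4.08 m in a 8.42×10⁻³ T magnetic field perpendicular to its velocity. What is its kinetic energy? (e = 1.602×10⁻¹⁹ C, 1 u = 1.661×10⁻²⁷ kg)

KE ≈ 1.22×10⁻¹⁴ J

v = |q|Br/m, then KE = ½mv² = (qBr)²/(2m).
v = (3.204×10⁻¹⁹)(8.42×10⁻³)(4.08)/4.983×10⁻²⁷ ≈ 2.209×10⁶ m/s.
KE = ½(4.983×10⁻²⁷)(2.209×10⁶)² ≈ 1.22×10⁻¹⁴ J.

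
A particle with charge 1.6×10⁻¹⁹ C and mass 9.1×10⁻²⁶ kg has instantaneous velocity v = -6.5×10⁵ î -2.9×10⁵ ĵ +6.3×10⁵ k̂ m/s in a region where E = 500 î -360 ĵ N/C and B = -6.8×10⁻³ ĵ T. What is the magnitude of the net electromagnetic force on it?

|F| ≈ 1.04×10⁻¹⁵ N

v×B = (4280, 0, 4420) N/C.
E + v×B = (4780, -360, 4420) N/C.
F = q(E + v×B) = (1.6×10⁻¹⁹ C)·(4780, -360, 4420) = (7.65×10⁻¹⁶, -5.76×10⁻¹⁷, 7.07×10⁻¹⁶) N.
|F| = 1.04×10⁻¹⁵ N.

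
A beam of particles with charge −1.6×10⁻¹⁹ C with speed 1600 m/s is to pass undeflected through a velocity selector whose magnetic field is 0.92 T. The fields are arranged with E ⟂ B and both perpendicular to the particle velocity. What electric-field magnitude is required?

E = 1500 V/m

For straight-line motion qE = qvB, so E = vB.
E = 1600 × 0.92 = 1500 V/m.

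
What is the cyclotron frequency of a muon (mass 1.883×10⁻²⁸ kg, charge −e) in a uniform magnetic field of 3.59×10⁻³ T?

f ≈ 4.86×10⁵ Hz

f = |q|B/(2πm).
f = (1.602×10⁻¹⁹)(3.59×10⁻³)/(2π·1.883×10⁻²⁸) ≈ 4.86×10⁵ Hz.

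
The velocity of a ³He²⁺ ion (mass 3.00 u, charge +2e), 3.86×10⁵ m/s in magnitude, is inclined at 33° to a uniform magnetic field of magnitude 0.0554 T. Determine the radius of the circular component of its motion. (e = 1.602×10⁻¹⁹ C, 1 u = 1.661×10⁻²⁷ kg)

v⊥ = v sinθ = 3.86×10⁵·sin33° ≈ 2.102×10⁵ m/s.
r = m v⊥/(|q|B) = (4.983×10⁻²⁷)(2.102×10⁵)/((3.204×10⁻¹⁹)(0.0554)) ≈ 0.0590 m.

r ≈ 0.0590 m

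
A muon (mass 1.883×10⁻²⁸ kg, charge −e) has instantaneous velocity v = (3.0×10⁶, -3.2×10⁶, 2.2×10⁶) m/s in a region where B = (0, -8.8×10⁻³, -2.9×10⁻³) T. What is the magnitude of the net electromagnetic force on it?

|F| ≈ 6.39×10⁻¹⁵ N

v×B = (2.86×10⁴, 8700, -2.64×10⁴) N/C.
F = q v×B = (−1.602×10⁻¹⁹ C)·(2.86×10⁴, 8700, -2.64×10⁴) = (-4.59×10⁻¹⁵, -1.39×10⁻¹⁵, 4.23×10⁻¹⁵) N.
|F| = 6.39×10⁻¹⁵ N.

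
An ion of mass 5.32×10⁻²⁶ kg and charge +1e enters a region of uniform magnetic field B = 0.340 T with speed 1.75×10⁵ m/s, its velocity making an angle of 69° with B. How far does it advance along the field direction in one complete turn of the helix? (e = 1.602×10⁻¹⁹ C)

p ≈ 0.385 m

v∥ = v cosθ = 1.75×10⁵·cos69° ≈ 6.271×10⁴ m/s.
T = 2πm/(|q|B) = 2π(5.32×10⁻²⁶)/((1.602×10⁻¹⁹)(0.340)) ≈ 6.137×10⁻⁶ s.
pitch = v∥ T = (6.271×10⁴)(6.137×10⁻⁶) ≈ 0.385 m.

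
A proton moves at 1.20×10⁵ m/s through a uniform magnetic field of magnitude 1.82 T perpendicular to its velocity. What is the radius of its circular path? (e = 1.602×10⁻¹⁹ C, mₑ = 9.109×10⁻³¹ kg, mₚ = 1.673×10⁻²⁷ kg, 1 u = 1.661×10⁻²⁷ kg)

The magnetic force provides the centripetal force: |q|vB = mv²/r.
r = mv/(|q|B) = (1.673×10⁻²⁷)(1.20×10⁵)/((1.602×10⁻¹⁹)(1.82)) ≈ 6.89×10⁻⁴ m.

r ≈ 6.89×10⁻⁴ m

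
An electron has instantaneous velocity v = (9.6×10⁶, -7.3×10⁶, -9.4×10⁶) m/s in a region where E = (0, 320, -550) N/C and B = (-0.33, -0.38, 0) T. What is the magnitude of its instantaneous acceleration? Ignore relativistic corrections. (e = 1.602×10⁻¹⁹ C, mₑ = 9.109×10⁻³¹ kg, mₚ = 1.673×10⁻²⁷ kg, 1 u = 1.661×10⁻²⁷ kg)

|a| ≈ 1.35×10¹⁸ m/s²

v×B = (-3.57×10⁶, 3.10×10⁶, -6.06×10⁶) N/C.
E + v×B = (-3.57×10⁶, 3.10×10⁶, -6.06×10⁶) N/C.
F = q(E + v×B) = (−1.602×10⁻¹⁹ C)·(-3.57×10⁶, 3.10×10⁶, -6.06×10⁶) = (5.72×10⁻¹³, -4.97×10⁻¹³, 9.70×10⁻¹³) N.
|a| = |F|/m = 1.231×10⁻¹²/9.109×10⁻³¹ ≈ 1.35×10¹⁸ m/s².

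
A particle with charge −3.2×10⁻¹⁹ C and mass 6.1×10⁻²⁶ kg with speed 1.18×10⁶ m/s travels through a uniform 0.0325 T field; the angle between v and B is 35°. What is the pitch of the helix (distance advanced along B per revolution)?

v∥ = v cosθ = 1.18×10⁶·cos35° ≈ 9.666×10⁵ m/s.
T = 2πm/(|q|B) = 2π(6.1×10⁻²⁶)/((3.2×10⁻¹⁹)(0.0325)) ≈ 3.685×10⁻⁵ s.
pitch = v∥ T = (9.666×10⁵)(3.685×10⁻⁵) ≈ 35.6 m.

p ≈ 35.6 m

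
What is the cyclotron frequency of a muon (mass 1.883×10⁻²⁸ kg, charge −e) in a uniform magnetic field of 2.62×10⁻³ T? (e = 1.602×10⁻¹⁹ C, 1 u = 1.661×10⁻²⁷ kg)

f ≈ 3.55×10⁵ Hz

f = |q|B/(2πm).
f = (1.602×10⁻¹⁹)(2.62×10⁻³)/(2π·1.883×10⁻²⁸) ≈ 3.55×10⁵ Hz.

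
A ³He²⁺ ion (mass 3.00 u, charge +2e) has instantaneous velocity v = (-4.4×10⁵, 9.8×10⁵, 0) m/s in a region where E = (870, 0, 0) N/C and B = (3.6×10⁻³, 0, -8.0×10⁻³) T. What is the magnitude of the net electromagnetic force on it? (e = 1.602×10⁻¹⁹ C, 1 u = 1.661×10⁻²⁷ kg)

v×B = (-7840, -3520, -3530) N/C.
E + v×B = (-6970, -3520, -3530) N/C.
F = q(E + v×B) = (3.204×10⁻¹⁹ C)·(-6970, -3520, -3530) = (-2.23×10⁻¹⁵, -1.13×10⁻¹⁵, -1.13×10⁻¹⁵) N.
|F| = 2.75×10⁻¹⁵ N.

|F| ≈ 2.75×10⁻¹⁵ N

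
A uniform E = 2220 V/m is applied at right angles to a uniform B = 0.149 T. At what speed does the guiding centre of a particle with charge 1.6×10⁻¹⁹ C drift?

v_d ≈ 1.49×10⁴ m/s

The E×B drift speed is v_d = E/B.
v_d = 2220/0.149 = 1.49×10⁴ m/s.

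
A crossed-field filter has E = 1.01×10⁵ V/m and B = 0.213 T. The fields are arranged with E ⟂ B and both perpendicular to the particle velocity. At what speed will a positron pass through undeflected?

v = 4.74×10⁵ m/s

Zero net Lorentz force requires |qE| = |q v×B|, i.e. E = vB.
v = E/B = 1.01×10⁵/0.213 = 4.74×10⁵ m/s.
The result is independent of the particle's charge and mass.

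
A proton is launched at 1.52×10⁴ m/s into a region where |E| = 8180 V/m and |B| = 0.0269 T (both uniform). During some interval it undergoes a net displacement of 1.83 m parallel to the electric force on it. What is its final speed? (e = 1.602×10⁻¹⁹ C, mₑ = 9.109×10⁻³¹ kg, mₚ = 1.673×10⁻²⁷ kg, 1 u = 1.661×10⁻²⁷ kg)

B does no work; ΔKE = |q|E d.
½mv_f² = ½mv₀² + |q|Ed = ½(1.673×10⁻²⁷)(1.52×10⁴)² + (1.602×10⁻¹⁹)(8180)(1.83) ≈ 1.933×10⁻¹⁹ J + 2.398×10⁻¹⁵ J ≈ 2.398×10⁻¹⁵ J.
v_f = √(2·2.398×10⁻¹⁵/1.673×10⁻²⁷) ≈ 1.69×10⁶ m/s.

v_f ≈ 1.69×10⁶ m/s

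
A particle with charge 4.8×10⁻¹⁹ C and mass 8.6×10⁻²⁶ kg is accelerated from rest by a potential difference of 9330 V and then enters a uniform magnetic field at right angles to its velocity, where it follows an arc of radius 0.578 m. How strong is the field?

v = √(2|q|V/m) = √(2·4.8×10⁻¹⁹·9330/8.6×10⁻²⁶) ≈ 3.227×10⁵ m/s.
B = mv/(|q|r) = (8.6×10⁻²⁶)(3.227×10⁵)/((4.8×10⁻¹⁹)(0.578)) ≈ 0.100 T.

B ≈ 0.100 T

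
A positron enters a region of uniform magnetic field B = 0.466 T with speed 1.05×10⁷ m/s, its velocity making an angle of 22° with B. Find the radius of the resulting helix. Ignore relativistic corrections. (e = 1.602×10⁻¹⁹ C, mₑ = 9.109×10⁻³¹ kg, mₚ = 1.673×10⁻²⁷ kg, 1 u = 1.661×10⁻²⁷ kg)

r ≈ 4.80×10⁻⁵ m

v⊥ = v sinθ = 1.05×10⁷·sin22° ≈ 3.933×10⁶ m/s.
r = m v⊥/(|q|B) = (9.109×10⁻³¹)(3.933×10⁶)/((1.602×10⁻¹⁹)(0.466)) ≈ 4.80×10⁻⁵ m.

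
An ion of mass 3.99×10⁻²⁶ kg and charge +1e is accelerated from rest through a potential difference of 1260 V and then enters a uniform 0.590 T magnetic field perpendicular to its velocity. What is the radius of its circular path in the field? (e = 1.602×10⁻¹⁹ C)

r ≈ 0.0425 m

Acceleration: |q|V = ½mv² ⇒ v = √(2|q|V/m) = √(2·1.602×10⁻¹⁹·1260/3.99×10⁻²⁶) ≈ 1.006×10⁵ m/s.
In the field: r = mv/(|q|B) = (3.99×10⁻²⁶)(1.006×10⁵)/((1.602×10⁻¹⁹)(0.590)) ≈ 0.0425 m.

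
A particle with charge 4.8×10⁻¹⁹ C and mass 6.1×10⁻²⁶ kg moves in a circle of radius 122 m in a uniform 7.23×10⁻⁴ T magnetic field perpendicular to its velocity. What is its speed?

From |q|vB = mv²/r, v = |q|Br/m.
v = (4.8×10⁻¹⁹)(7.23×10⁻⁴)(122)/6.1×10⁻²⁶ ≈ 6.94×10⁵ m/s.

v ≈ 6.94×10⁵ m/s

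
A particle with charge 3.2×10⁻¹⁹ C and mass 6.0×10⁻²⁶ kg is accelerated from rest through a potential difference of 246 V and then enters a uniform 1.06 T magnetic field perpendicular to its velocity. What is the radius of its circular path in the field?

r ≈ 9.06×10⁻³ m

Acceleration: |q|V = ½mv² ⇒ v = √(2|q|V/m) = √(2·3.2×10⁻¹⁹·246/6.0×10⁻²⁶) ≈ 5.122×10⁴ m/s.
In the field: r = mv/(|q|B) = (6.0×10⁻²⁶)(5.122×10⁴)/((3.2×10⁻¹⁹)(1.06)) ≈ 9.06×10⁻³ m.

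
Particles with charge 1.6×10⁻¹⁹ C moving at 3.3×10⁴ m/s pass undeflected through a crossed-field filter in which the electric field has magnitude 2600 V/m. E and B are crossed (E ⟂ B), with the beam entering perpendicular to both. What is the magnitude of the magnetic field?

B = 0.079 T

Balance of forces in the selector: qE = qvB ⇒ B = E/v.
B = 2600/3.3×10⁴ = 0.079 T.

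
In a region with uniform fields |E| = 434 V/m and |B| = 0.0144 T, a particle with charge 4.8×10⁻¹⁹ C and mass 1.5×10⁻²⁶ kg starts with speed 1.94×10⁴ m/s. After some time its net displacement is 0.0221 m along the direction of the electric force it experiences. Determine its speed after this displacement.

v_f ≈ 3.15×10⁴ m/s

B does no work; ΔKE = |q|E d.
½mv_f² = ½mv₀² + |q|Ed = ½(1.5×10⁻²⁶)(1.94×10⁴)² + (4.8×10⁻¹⁹)(434)(0.0221) ≈ 2.823×10⁻¹⁸ J + 4.604×10⁻¹⁸ J ≈ 7.427×10⁻¹⁸ J.
v_f = √(2·7.427×10⁻¹⁸/1.5×10⁻²⁶) ≈ 3.15×10⁴ m/s.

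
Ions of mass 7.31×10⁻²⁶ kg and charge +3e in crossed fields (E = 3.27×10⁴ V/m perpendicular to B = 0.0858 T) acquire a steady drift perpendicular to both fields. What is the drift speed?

v_d ≈ 3.81×10⁵ m/s

The steady drift has the magnetic force balancing the electric force, so v_d = E/B.
v_d = 3.27×10⁴/0.0858 = 3.81×10⁵ m/s.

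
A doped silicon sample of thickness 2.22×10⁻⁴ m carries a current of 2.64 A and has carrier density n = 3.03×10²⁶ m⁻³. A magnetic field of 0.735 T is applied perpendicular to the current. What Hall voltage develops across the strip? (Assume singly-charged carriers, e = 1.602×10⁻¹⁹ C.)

V_H = IB/(n e t).
V_H = (2.64)(0.735)/((3.03×10²⁶)(1.602×10⁻¹⁹)(2.22×10⁻⁴)) ≈ 1.80×10⁻⁴ V.

V_H ≈ 1.80×10⁻⁴ V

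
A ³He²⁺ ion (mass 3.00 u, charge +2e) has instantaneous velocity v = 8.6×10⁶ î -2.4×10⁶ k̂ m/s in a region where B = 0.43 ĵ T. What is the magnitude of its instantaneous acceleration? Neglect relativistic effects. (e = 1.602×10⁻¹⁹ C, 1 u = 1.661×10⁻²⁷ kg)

v×B = (1.03×10⁶, 0, 3.70×10⁶) N/C.
F = q v×B = (3.204×10⁻¹⁹ C)·(1.03×10⁶, 0, 3.70×10⁶) = (3.31×10⁻¹³, 0, 1.18×10⁻¹²) N.
|a| = |F|/m = 1.230×10⁻¹²/4.983×10⁻²⁷ ≈ 2.47×10¹⁴ m/s².

|a| ≈ 2.47×10¹⁴ m/s²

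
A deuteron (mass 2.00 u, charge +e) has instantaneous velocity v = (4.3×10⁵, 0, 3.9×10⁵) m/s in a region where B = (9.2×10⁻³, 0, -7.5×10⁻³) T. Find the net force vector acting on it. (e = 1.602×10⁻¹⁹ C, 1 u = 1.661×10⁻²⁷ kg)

F ≈ (0, 1.09×10⁻¹⁵, 0) N

v×B = (0, 6810, 0) N/C.
F = q v×B = (1.602×10⁻¹⁹ C)·(0, 6810, 0) = (0, 1.09×10⁻¹⁵, 0) N.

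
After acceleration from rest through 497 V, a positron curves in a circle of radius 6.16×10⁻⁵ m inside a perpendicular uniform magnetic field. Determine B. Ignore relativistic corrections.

v = √(2|q|V/m) = √(2·1.602×10⁻¹⁹·497/9.109×10⁻³¹) ≈ 1.322×10⁷ m/s.
B = mv/(|q|r) = (9.109×10⁻³¹)(1.322×10⁷)/((1.602×10⁻¹⁹)(6.16×10⁻⁵)) ≈ 1.22 T.

B ≈ 1.22 T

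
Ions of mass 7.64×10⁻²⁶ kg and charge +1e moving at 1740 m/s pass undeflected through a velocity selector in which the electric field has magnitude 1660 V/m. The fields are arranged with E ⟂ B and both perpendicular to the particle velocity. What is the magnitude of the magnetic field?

Balance of forces in the selector: qE = qvB ⇒ B = E/v.
B = 1660/1740 = 0.954 T.

B = 0.954 T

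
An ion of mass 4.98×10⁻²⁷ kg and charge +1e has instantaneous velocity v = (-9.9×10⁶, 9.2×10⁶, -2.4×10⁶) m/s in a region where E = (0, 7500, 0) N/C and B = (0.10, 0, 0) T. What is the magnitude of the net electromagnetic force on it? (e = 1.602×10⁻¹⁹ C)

|F| ≈ 1.52×10⁻¹³ N

v×B = (0, -2.40×10⁵, -9.20×10⁵) N/C.
E + v×B = (0, -2.32×10⁵, -9.20×10⁵) N/C.
F = q(E + v×B) = (1.602×10⁻¹⁹ C)·(0, -2.32×10⁵, -9.20×10⁵) = (0, -3.72×10⁻¹⁴, -1.47×10⁻¹³) N.
|F| = 1.52×10⁻¹³ N.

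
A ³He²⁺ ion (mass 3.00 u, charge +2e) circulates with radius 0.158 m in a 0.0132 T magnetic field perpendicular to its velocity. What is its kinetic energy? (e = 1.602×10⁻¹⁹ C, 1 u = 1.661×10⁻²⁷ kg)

KE ≈ 280 eV

v = |q|Br/m, then KE = ½mv² = (qBr)²/(2m).
v = (3.204×10⁻¹⁹)(0.0132)(0.158)/4.983×10⁻²⁷ ≈ 1.341×10⁵ m/s.
KE = ½(4.983×10⁻²⁷)(1.341×10⁵)² ≈ 4.48×10⁻¹⁷ J = 280 eV.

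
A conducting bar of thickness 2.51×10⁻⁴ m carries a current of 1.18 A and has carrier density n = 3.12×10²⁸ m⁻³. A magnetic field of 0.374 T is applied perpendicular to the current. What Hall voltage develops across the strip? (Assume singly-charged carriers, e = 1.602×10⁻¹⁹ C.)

V_H = IB/(n e t).
V_H = (1.18)(0.374)/((3.12×10²⁸)(1.602×10⁻¹⁹)(2.51×10⁻⁴)) ≈ 3.52×10⁻⁷ V.

V_H ≈ 3.52×10⁻⁷ V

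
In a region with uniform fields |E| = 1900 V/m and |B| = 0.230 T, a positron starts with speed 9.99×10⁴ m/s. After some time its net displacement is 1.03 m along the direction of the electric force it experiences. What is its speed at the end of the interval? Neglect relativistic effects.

v_f ≈ 2.62×10⁷ m/s

B does no work; ΔKE = |q|E d.
½mv_f² = ½mv₀² + |q|Ed = ½(9.109×10⁻³¹)(9.99×10⁴)² + (1.602×10⁻¹⁹)(1900)(1.03) ≈ 4.545×10⁻²¹ J + 3.135×10⁻¹⁶ J ≈ 3.135×10⁻¹⁶ J.
v_f = √(2·3.135×10⁻¹⁶/9.109×10⁻³¹) ≈ 2.62×10⁷ m/s.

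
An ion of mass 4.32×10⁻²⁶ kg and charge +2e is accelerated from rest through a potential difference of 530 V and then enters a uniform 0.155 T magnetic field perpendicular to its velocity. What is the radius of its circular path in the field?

r ≈ 0.0771 m

Acceleration: |q|V = ½mv² ⇒ v = √(2|q|V/m) = √(2·3.204×10⁻¹⁹·530/4.32×10⁻²⁶) ≈ 8.867×10⁴ m/s.
In the field: r = mv/(|q|B) = (4.32×10⁻²⁶)(8.867×10⁴)/((3.204×10⁻¹⁹)(0.155)) ≈ 0.0771 m.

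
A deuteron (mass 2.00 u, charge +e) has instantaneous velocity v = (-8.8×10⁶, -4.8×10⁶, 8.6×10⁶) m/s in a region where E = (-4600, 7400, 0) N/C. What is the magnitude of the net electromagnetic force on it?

|F| ≈ 1.40×10⁻¹⁵ N

Only an electric field acts, so F = qE = (1.602×10⁻¹⁹ C)·(-4600, 7400, 0) = (-7.37×10⁻¹⁶, 1.19×10⁻¹⁵, 0) N.
|F| = 1.40×10⁻¹⁵ N.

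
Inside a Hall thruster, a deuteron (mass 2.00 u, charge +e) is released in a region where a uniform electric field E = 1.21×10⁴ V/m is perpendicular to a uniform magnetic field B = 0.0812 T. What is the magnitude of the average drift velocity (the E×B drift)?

v_d ≈ 1.49×10⁵ m/s

In crossed fields the guiding centre drifts at v_d = |E×B|/B² = E/B, independent of charge and mass.
v_d = 1.21×10⁴/0.0812 = 1.49×10⁵ m/s.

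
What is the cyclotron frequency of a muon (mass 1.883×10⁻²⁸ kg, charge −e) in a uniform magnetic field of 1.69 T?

f = |q|B/(2πm).
f = (1.602×10⁻¹⁹)(1.69)/(2π·1.883×10⁻²⁸) ≈ 2.29×10⁸ Hz.

f ≈ 2.29×10⁸ Hz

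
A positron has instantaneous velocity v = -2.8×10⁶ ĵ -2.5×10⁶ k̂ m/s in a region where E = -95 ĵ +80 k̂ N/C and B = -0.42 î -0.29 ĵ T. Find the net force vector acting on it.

v×B = (-7.25×10⁵, 1.05×10⁶, -1.18×10⁶) N/C.
E + v×B = (-7.25×10⁵, 1.05×10⁶, -1.18×10⁶) N/C.
F = q(E + v×B) = (1.602×10⁻¹⁹ C)·(-7.25×10⁵, 1.05×10⁶, -1.18×10⁶) = (-1.16×10⁻¹³, 1.68×10⁻¹³, -1.88×10⁻¹³) N.

F ≈ (-1.16×10⁻¹³, 1.68×10⁻¹³, -1.88×10⁻¹³) N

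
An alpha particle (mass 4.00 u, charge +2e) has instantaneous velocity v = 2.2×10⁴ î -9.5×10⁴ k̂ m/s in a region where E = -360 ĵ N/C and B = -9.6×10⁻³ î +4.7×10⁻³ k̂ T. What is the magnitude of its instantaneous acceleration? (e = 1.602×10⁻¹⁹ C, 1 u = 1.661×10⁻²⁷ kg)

|a| ≈ 2.16×10¹⁰ m/s²

v×B = (0, 809, 0) N/C.
E + v×B = (0, 449, 0) N/C.
F = q(E + v×B) = (3.204×10⁻¹⁹ C)·(0, 449, 0) = (0, 1.44×10⁻¹⁶, 0) N.
|a| = |F|/m = 1.437×10⁻¹⁶/6.644×10⁻²⁷ ≈ 2.16×10¹⁰ m/s².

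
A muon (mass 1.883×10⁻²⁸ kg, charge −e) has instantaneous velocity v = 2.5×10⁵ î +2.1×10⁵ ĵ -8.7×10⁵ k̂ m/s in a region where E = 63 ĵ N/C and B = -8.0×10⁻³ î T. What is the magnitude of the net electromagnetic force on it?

v×B = (0, 6960, 1680) N/C.
E + v×B = (0, 7020, 1680) N/C.
F = q(E + v×B) = (−1.602×10⁻¹⁹ C)·(0, 7020, 1680) = (0, -1.13×10⁻¹⁵, -2.69×10⁻¹⁶) N.
|F| = 1.16×10⁻¹⁵ N.

|F| ≈ 1.16×10⁻¹⁵ N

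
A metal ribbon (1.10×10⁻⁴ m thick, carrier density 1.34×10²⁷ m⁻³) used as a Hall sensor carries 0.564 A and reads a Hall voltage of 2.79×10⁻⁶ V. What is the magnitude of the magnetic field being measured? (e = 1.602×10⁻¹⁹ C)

B ≈ 0.117 T

From V_H = IB/(n e t), B = V_H n e t / I.
B = (2.79×10⁻⁶)(1.34×10²⁷)(1.602×10⁻¹⁹)(1.10×10⁻⁴)/0.564 ≈ 0.117 T.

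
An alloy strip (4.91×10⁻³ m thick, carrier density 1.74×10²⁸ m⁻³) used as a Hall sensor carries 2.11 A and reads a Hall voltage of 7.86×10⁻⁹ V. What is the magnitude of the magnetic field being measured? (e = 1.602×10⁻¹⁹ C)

From V_H = IB/(n e t), B = V_H n e t / I.
B = (7.86×10⁻⁹)(1.74×10²⁸)(1.602×10⁻¹⁹)(4.91×10⁻³)/2.11 ≈ 0.0510 T.

B ≈ 0.0510 T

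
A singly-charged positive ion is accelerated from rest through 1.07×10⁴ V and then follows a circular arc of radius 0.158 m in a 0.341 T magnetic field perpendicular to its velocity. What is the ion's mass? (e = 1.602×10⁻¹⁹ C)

Combine |q|V = ½mv² and r = mv/(|q|B): eliminate v to get m = qB²r²/(2V).
m = (1.602×10⁻¹⁹)(0.341)²(0.158)²/(2·1.07×10⁴) ≈ 2.17×10⁻²⁶ kg.

m ≈ 2.17×10⁻²⁶ kg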